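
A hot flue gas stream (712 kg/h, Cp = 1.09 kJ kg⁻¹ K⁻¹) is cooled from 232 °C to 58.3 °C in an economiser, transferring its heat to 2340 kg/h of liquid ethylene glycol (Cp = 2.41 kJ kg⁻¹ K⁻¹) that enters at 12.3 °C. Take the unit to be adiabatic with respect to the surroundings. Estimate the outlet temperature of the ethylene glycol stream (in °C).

T_c,out = 36.2 °C

Heat released by hot stream: Q = 712 × 1.09 × (232 − 58.3) = 134810 kJ/h
Energy balance on cold side (adiabatic exchanger): Q = ṁ_c·Cp_c·(T_c,out − T_c,in)
T_c,out = 12.3 + 134810/(2340 × 2.41) = 36.204 °C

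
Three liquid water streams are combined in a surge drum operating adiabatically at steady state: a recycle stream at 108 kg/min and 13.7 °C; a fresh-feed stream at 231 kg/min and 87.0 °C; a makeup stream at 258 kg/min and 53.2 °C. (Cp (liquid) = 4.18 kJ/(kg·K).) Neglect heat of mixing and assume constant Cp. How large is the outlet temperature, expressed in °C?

Energy balance with Q = 0: Σ ṁᵢCp,ᵢ(T_out − Tᵢ) = 0
Σ ṁᵢCp,ᵢTᵢ = 108×4.18×13.7 + 231×4.18×87.0 + 258×4.18×53.2 = 147560
Σ ṁᵢCp,ᵢ = 108×4.18 + 231×4.18 + 258×4.18 = 2495.5
T_out = 147560 / 2495.5 = 59.133 °C

T_out = 59.1 °C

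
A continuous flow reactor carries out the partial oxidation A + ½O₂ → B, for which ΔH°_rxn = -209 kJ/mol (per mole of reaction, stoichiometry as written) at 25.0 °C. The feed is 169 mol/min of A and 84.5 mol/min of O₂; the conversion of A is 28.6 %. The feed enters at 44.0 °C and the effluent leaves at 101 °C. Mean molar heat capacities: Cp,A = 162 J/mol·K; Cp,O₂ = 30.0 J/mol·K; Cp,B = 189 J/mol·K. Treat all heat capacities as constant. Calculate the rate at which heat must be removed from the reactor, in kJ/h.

Extent of reaction ξ = 0.286 × 169 = 48.334 mol/min
Reaction term: ξ·ΔH°_rxn = 48.334 × -209 = -10102 kJ/min
Sensible, feed 44.0→25 °C: -568.35 kJ/min
Outlet flows (mol/min): A 120.67, O₂ 60.333, B 48.334
Sensible, products 25→101 °C: 2317.5 kJ/min
Q = ΔH = -8352.7 kJ/min = -139.21 kW
Heat removed = 501160 kJ/h

Q_out = 501000 kJ/h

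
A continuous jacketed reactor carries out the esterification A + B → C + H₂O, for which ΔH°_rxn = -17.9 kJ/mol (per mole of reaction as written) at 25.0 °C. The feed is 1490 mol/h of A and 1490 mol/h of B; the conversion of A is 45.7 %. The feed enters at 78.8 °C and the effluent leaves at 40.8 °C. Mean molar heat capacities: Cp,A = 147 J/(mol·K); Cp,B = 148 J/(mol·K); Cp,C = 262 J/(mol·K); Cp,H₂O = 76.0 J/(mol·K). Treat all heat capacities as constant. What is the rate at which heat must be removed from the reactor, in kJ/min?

Q_out = 474 kJ/min

Extent of reaction ξ = 0.457 × 1490 = 680.93 mol/h
Reaction term: ξ·ΔH°_rxn = 680.93 × -17.9 = -12189 kJ/h
Sensible, feed 78.8→25 °C: -23648 kJ/h
Outlet flows (mol/h): A 809.07, B 809.07, C 680.93, H₂O 680.93
Sensible, products 25→40.8 °C: 7407.5 kJ/h
Q = ΔH = -28429 kJ/h = -7.8969 kW
Heat removed = 473.82 kJ/min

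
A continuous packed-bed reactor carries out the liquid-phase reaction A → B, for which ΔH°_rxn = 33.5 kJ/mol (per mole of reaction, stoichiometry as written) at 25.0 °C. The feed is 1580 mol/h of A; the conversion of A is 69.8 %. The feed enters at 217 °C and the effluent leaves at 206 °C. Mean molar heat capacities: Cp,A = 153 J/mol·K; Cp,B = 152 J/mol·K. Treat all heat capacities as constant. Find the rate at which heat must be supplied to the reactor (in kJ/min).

Extent of reaction ξ = 0.698 × 1580 = 1102.8 mol/h
Reaction term: ξ·ΔH°_rxn = 1102.8 × 33.5 = 36945 kJ/h
Sensible, feed 217→25 °C: -46414 kJ/h
Outlet flows (mol/h): A 477.16, B 1102.8
Sensible, products 25→206 °C: 43555 kJ/h
Q = ΔH = 34086 kJ/h = 9.4684 kW
Heat supplied = 568.11 kJ/min

Q_in = 568 kJ/min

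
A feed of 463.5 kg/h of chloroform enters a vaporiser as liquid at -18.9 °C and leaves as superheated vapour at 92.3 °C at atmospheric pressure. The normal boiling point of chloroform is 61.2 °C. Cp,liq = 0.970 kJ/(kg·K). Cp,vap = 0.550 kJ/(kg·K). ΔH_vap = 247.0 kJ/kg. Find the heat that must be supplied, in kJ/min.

liquid -18.9→61.2 °C: 77.697 kJ/kg
vaporisation at 61.2 °C: 247 kJ/kg
vapour 61.2→92.3 °C: 17.105 kJ/kg
Δh = 77.697 + 247 + 17.105 = 341.8 kJ/kg
Q = ṁ·Δh = 463.5 kg/h × 341.8 kJ/kg = 158430 kJ/h
|Q| = 44.007 kW = 2640.4 kJ/min

Q = 2640 kJ/min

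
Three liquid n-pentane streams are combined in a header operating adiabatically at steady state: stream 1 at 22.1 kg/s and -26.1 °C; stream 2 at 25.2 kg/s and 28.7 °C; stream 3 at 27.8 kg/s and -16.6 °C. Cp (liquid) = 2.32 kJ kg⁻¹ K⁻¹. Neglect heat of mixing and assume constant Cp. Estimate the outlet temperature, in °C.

T_out = -4.20 °C

No heat crosses the boundary, so H_out = H_in.
T_out = Σ ṁᵢCp,ᵢTᵢ / Σ ṁᵢCp,ᵢ
      = -730.92 / 174.23 = -4.1951 °C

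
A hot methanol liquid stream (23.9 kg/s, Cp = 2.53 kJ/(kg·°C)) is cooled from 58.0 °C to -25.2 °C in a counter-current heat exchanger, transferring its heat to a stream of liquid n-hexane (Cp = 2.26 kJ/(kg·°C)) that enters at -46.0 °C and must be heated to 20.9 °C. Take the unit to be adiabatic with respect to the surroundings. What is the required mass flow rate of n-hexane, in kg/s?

Heat released by hot stream: Q = 23.9 × 2.53 × (58.0 − -25.2) = 5030.9 kJ/s
Energy balance on cold side (adiabatic exchanger): Q = ṁ_c·Cp_c·(T_c,out − T_c,in)
ṁ_c = 5030.9 / [2.26 × (20.9 − -46.0)] = 33.274 kg/s

ṁ_c = 33.3 kg/s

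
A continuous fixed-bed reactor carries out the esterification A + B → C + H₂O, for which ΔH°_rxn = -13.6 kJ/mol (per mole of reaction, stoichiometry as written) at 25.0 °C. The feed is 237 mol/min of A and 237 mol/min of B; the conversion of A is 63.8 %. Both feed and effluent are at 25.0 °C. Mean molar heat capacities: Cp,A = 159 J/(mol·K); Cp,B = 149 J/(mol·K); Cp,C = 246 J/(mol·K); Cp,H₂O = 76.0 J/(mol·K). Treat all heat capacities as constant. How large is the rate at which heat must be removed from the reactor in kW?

Q_out = 34.3 kW

Extent of reaction ξ = 0.638 × 237 = 151.21 mol/min
Reaction term: ξ·ΔH°_rxn = 151.21 × -13.6 = -2056.4 kJ/min
Q = ΔH = -2056.4 kJ/min = -34.273 kW
Heat removed = 34.273 kW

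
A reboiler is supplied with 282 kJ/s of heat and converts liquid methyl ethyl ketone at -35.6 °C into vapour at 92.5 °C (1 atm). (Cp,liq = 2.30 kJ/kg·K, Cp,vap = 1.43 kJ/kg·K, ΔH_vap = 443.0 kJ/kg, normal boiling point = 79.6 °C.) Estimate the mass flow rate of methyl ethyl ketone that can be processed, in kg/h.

Δh = 2.30×(79.6−-35.6) + 443.0 + 1.43×(92.5−79.6) = 726.41 kJ/kg
Q = 282 kJ/s = 282 kJ/s = 1.0152e+06 kJ/h
ṁ = Q/Δh = 1.0152e+06 / 726.41 = 1397.6 kg/h

ṁ = 1400 kg/h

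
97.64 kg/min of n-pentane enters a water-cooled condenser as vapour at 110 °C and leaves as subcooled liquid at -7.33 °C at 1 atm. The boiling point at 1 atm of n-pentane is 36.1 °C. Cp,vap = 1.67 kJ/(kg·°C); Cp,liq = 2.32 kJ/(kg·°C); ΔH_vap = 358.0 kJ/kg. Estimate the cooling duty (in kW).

vapour 110→36.1 °C: -123.41 kJ/kg
condensation at 36.1 °C: -358 kJ/kg
liquid 36.1→-7.33 °C: -100.76 kJ/kg
Δh = -123.41 + -358 + -100.76 = -582.17 kJ/kg
Q = ṁ·Δh = 97.64 kg/min × -582.17 kJ/kg = -56843 kJ/min
|Q| = 947.39 kW

Q_c = 947 kW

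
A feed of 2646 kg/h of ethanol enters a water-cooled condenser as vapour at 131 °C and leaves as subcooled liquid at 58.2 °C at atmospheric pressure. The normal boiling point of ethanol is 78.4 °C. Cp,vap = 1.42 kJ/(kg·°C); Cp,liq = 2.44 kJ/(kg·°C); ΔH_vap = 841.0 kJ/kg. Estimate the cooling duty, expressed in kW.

vapour 131→78.4 °C: -74.692 kJ/kg
condensation at 78.4 °C: -841 kJ/kg
liquid 78.4→58.2 °C: -49.288 kJ/kg
Δh = -74.692 + -841 + -49.288 = -964.98 kJ/kg
Q = ṁ·Δh = 2646 kg/h × -964.98 kJ/kg = -2.5533e+06 kJ/h
|Q| = 709.26 kW

Q_c = 709 kW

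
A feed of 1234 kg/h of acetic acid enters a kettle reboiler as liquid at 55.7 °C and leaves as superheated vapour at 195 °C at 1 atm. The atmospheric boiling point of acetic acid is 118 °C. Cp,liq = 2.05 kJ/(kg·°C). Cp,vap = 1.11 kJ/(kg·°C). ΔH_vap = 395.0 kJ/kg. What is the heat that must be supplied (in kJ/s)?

Q = 208 kJ/s

liquid 55.7→118 °C: 127.71 kJ/kg
vaporisation at 118 °C: 395 kJ/kg
vapour 118→195 °C: 85.47 kJ/kg
Δh = 127.71 + 395 + 85.47 = 608.18 kJ/kg
Q = ṁ·Δh = 1234 kg/h × 608.18 kJ/kg = 750500 kJ/h
|Q| = 208.47 kW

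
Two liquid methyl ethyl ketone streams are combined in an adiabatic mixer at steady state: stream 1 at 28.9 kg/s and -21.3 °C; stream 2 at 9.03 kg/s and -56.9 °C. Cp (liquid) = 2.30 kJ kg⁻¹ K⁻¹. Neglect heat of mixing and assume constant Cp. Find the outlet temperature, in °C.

Energy balance with Q = 0: Σ ṁᵢCp,ᵢ(T_out − Tᵢ) = 0
T_out = Σ ṁᵢCp,ᵢTᵢ / Σ ṁᵢCp,ᵢ
      = -2597.6 / 87.239 = -29.775 °C

T_out = -29.8 °C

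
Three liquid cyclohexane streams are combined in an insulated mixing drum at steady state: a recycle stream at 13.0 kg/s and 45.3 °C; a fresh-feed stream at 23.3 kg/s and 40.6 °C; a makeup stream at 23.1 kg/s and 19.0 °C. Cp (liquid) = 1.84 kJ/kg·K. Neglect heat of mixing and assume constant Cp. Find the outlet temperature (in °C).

T_out = 33.2 °C

No heat crosses the boundary, so H_out = H_in.
T_out = Σ ṁᵢCp,ᵢTᵢ / Σ ṁᵢCp,ᵢ
      = 3631.8 / 109.3 = 33.229 °C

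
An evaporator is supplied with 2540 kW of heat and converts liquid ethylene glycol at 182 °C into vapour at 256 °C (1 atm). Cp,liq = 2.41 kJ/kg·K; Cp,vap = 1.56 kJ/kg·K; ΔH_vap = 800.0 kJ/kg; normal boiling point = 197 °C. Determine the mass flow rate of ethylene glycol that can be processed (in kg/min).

Δh = 2.41×(197−182) + 800.0 + 1.56×(256−197) = 928.19 kJ/kg
Q = 2540 kW = 2540 kJ/s = 152400 kJ/min
ṁ = Q/Δh = 152400 / 928.19 = 164.19 kg/min

ṁ = 164 kg/min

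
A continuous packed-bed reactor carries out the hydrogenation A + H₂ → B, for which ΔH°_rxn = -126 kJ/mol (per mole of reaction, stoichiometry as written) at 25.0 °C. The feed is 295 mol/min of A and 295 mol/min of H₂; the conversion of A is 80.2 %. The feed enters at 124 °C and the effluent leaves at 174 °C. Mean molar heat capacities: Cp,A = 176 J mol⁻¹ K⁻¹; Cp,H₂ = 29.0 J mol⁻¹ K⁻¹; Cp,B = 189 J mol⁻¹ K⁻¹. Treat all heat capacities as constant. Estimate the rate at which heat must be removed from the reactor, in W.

Extent of reaction ξ = 0.802 × 295 = 236.59 mol/min
Reaction term: ξ·ΔH°_rxn = 236.59 × -126 = -29810 kJ/min
Sensible, feed 124→25 °C: -5987 kJ/min
Outlet flows (mol/min): A 58.41, H₂ 58.41, B 236.59
Sensible, products 25→174 °C: 8446.7 kJ/min
Q = ΔH = -27351 kJ/min = -455.84 kW
Heat removed = 455840 W

Q_out = 456000 W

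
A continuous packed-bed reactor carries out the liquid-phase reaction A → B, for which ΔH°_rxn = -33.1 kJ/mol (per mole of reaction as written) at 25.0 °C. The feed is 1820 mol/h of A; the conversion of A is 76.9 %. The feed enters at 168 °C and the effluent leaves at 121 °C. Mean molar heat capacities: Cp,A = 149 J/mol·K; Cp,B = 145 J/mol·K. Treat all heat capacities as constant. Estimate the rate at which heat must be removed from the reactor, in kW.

Q_out = 16.6 kW

Extent of reaction ξ = 0.769 × 1820 = 1399.6 mol/h
Reaction term: ξ·ΔH°_rxn = 1399.6 × -33.1 = -46326 kJ/h
Sensible, feed 168→25 °C: -38779 kJ/h
Outlet flows (mol/h): A 420.42, B 1399.6
Sensible, products 25→121 °C: 25496 kJ/h
Q = ΔH = -59609 kJ/h = -16.558 kW
Heat removed = 16.558 kW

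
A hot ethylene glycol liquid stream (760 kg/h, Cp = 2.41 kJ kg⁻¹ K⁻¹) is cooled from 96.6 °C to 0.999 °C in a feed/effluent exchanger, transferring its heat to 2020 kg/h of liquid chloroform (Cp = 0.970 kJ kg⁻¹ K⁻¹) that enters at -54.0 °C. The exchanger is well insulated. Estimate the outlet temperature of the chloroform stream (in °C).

Heat released by hot stream: Q = 760 × 2.41 × (96.6 − 0.999) = 175100 kJ/h
Energy balance on cold side (adiabatic exchanger): Q = ṁ_c·Cp_c·(T_c,out − T_c,in)
T_c,out = -54.0 + 175100/(2020 × 0.970) = 35.366 °C

T_c,out = 35.4 °C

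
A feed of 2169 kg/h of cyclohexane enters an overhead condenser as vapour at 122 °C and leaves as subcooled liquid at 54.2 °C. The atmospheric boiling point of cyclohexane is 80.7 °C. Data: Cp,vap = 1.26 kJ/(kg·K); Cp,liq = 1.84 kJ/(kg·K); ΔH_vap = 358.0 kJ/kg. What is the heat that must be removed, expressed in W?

Q_c = 276000 W

vapour 122→80.7 °C: -52.038 kJ/kg
condensation at 80.7 °C: -358 kJ/kg
liquid 80.7→54.2 °C: -48.76 kJ/kg
Δh = -52.038 + -358 + -48.76 = -458.8 kJ/kg
Q = ṁ·Δh = 2169 kg/h × -458.8 kJ/kg = -995130 kJ/h
|Q| = 276.43 kW = 276430 W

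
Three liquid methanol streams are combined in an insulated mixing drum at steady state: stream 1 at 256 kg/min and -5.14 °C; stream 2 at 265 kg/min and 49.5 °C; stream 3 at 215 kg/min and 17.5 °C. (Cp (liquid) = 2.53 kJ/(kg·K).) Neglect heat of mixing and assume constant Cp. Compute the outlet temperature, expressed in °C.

Adiabatic, steady state ⇒ Σ ṁᵢCp,ᵢ(T_out − Tᵢ) = 0
Σ ṁᵢCp,ᵢTᵢ = 256×2.53×-5.14 + 265×2.53×49.5 + 215×2.53×17.5 = 39377
Σ ṁᵢCp,ᵢ = 256×2.53 + 265×2.53 + 215×2.53 = 1862.1
T_out = 39377 / 1862.1 = 21.147 °C

T_out = 21.1 °C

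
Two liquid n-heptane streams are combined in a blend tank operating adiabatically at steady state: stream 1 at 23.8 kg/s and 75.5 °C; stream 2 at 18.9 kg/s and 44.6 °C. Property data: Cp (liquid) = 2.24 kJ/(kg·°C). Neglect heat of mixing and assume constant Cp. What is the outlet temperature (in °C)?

T_out = 61.8 °C

Energy balance with Q = 0: Σ ṁᵢCp,ᵢ(T_out − Tᵢ) = 0
T_out = Σ ṁᵢCp,ᵢTᵢ / Σ ṁᵢCp,ᵢ
      = 5913.2 / 95.648 = 61.823 °C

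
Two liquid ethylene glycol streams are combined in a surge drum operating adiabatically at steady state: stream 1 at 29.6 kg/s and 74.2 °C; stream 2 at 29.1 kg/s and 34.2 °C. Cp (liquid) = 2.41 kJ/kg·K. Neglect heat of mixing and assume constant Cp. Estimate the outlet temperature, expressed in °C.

T_out = 54.4 °C

Energy balance with Q = 0: Σ ṁᵢCp,ᵢ(T_out − Tᵢ) = 0
Σ ṁᵢCp,ᵢTᵢ = 29.6×2.41×74.2 + 29.1×2.41×34.2 = 7691.6
Σ ṁᵢCp,ᵢ = 29.6×2.41 + 29.1×2.41 = 141.47
T_out = 7691.6 / 141.47 = 54.37 °C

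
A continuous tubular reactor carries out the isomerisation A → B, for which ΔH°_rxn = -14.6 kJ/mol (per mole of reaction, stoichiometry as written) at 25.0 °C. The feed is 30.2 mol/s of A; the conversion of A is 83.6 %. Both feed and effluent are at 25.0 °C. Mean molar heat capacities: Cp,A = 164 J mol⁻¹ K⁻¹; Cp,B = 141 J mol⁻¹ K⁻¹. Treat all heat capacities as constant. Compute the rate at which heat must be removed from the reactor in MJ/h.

Extent of reaction ξ = 0.836 × 30.2 = 25.247 mol/s
Reaction term: ξ·ΔH°_rxn = 25.247 × -14.6 = -368.61 kJ/s
Q = ΔH = -368.61 kJ/s = -368.61 kW
Heat removed = 1327 MJ/h

Q_out = 1330 MJ/h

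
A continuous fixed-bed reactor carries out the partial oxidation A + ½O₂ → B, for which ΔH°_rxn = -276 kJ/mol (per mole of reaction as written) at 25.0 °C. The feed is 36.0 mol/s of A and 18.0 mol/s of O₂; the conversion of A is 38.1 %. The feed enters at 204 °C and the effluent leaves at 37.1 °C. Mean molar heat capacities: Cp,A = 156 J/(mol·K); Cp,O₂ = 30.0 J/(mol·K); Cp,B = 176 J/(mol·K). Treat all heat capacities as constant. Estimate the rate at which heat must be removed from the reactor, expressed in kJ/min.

Extent of reaction ξ = 0.381 × 36.0 = 13.716 mol/s
Reaction term: ξ·ΔH°_rxn = 13.716 × -276 = -3785.6 kJ/s
Sensible, feed 204→25 °C: -1101.9 kJ/s
Outlet flows (mol/s): A 22.284, O₂ 11.142, B 13.716
Sensible, products 25→37.1 °C: 75.317 kJ/s
Q = ΔH = -4812.2 kJ/s = -4812.2 kW
Heat removed = 288730 kJ/min

Q_out = 289000 kJ/min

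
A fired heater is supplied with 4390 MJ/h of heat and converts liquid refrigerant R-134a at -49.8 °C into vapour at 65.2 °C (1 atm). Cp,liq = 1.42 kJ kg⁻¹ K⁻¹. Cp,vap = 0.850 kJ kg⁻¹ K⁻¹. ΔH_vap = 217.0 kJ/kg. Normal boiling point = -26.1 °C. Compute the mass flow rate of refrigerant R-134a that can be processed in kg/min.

Δh = 1.42×(-26.1−-49.8) + 217.0 + 0.850×(65.2−-26.1) = 328.26 kJ/kg
Q = 4390 MJ/h = 1219.4 kJ/s = 73167 kJ/min
ṁ = Q/Δh = 73167 / 328.26 = 222.89 kg/min

ṁ = 223 kg/min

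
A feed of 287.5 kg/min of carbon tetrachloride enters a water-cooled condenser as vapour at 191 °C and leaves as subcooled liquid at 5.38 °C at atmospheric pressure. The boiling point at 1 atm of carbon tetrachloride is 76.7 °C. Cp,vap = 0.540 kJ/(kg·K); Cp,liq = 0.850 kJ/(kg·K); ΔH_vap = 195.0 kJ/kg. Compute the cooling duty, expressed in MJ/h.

vapour 191→76.7 °C: -61.722 kJ/kg
condensation at 76.7 °C: -195 kJ/kg
liquid 76.7→5.38 °C: -60.622 kJ/kg
Δh = -61.722 + -195 + -60.622 = -317.34 kJ/kg
Q = ṁ·Δh = 287.5 kg/min × -317.34 kJ/kg = -91236 kJ/min
|Q| = 1520.6 kW = 5474.2 MJ/h

Q_c = 5470 MJ/h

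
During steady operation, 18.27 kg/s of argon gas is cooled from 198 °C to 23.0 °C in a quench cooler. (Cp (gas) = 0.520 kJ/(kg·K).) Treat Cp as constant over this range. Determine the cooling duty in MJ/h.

Q = ṁ·Cp·ΔT = 18.27 × 0.520 × (23.0 − 198) = -1662.6 kJ/s
Cooling duty = 5985.3 MJ/h

Q_c = 5990 MJ/h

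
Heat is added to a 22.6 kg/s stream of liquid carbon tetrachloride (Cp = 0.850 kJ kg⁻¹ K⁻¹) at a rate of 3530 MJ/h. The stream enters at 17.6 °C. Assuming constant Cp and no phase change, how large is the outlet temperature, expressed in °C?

T_out = 68.6 °C

Q = 3530 MJ/h = 980.56 kJ/s
ΔT = Q/(ṁ·Cp) = 980.56/(22.6×0.850) = 51.044 K
T_out = 17.6 + 51.044 = 68.644 °C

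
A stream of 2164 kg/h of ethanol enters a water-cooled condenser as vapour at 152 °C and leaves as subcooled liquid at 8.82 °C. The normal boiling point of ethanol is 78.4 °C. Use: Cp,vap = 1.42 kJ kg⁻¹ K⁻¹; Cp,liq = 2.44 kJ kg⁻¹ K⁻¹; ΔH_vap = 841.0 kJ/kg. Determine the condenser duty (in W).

Q_c = 670000 W

vapour 152→78.4 °C: -104.51 kJ/kg
condensation at 78.4 °C: -841 kJ/kg
liquid 78.4→8.82 °C: -169.78 kJ/kg
Δh = -104.51 + -841 + -169.78 = -1115.3 kJ/kg
Q = ṁ·Δh = 2164 kg/h × -1115.3 kJ/kg = -2.4135e+06 kJ/h
|Q| = 670.41 kW = 670410 W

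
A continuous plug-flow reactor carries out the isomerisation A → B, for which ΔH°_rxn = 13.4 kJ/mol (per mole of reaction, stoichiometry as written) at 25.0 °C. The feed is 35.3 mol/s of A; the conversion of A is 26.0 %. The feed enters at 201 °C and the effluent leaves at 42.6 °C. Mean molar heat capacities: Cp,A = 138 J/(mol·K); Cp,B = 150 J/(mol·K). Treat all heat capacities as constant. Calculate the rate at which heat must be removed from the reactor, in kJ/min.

Extent of reaction ξ = 0.260 × 35.3 = 9.178 mol/s
Reaction term: ξ·ΔH°_rxn = 9.178 × 13.4 = 122.99 kJ/s
Sensible, feed 201→25 °C: -857.37 kJ/s
Outlet flows (mol/s): A 26.122, B 9.178
Sensible, products 25→42.6 °C: 87.675 kJ/s
Q = ΔH = -646.71 kJ/s = -646.71 kW
Heat removed = 38802 kJ/min

Q_out = 38800 kJ/min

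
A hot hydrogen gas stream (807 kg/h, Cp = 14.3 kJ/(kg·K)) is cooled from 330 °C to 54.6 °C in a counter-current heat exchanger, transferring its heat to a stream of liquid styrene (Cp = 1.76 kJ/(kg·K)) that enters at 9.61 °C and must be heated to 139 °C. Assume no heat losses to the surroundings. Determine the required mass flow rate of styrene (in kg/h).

ṁ_c = 14000 kg/h

Heat released by hot stream: Q = 807 × 14.3 × (330 − 54.6) = 3.1781e+06 kJ/h
Energy balance on cold side (adiabatic exchanger): Q = ṁ_c·Cp_c·(T_c,out − T_c,in)
ṁ_c = 3.1781e+06 / [1.76 × (139 − 9.61)] = 13956 kg/h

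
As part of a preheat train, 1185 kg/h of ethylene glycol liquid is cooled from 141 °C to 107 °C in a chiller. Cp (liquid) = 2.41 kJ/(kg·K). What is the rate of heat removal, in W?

Q_c = 27000 W

Q = ṁ·Cp·ΔT = 1185 × 2.41 × (107 − 141) = -97099 kJ/h
Converting: 97099 / 3600 s = 26.972 kW
Cooling duty = 26972 W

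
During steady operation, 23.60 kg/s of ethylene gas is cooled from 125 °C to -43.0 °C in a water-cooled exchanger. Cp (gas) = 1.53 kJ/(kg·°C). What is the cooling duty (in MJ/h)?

Q = ṁ·Cp·ΔT = 23.60 × 1.53 × (-43.0 − 125) = -6066.1 kJ/s
Cooling duty = 21838 MJ/h

Q_c = 21800 MJ/h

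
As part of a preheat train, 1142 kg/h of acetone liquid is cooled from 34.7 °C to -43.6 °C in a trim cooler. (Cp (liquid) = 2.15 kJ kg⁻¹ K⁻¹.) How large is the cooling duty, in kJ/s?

Q_c = 53.4 kJ/s

Q = ṁ·Cp·ΔT = 1142 × 2.15 × (-43.6 − 34.7) = -192250 kJ/h
Converting: 192250 / 3600 s = 53.403 kW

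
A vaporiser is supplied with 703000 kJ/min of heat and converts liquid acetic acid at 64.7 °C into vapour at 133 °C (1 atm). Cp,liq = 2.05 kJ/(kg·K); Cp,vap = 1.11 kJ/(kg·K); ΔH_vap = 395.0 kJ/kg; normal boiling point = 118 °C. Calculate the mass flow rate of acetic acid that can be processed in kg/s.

Δh = 2.05×(118−64.7) + 395.0 + 1.11×(133−118) = 520.91 kJ/kg
Q = 703000 kJ/min = 11717 kJ/s = 11717 kJ/s
ṁ = Q/Δh = 11717 / 520.91 = 22.492 kg/s

ṁ = 22.5 kg/s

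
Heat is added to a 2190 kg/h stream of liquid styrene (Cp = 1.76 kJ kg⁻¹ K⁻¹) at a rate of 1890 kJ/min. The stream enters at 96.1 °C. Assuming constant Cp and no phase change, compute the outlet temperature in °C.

T_out = 126 °C

Q = 1890 kJ/min = 113400 kJ/h
ΔT = Q/(ṁ·Cp) = 113400/(2190×1.76) = 29.421 K
T_out = 96.1 + 29.421 = 125.52 °C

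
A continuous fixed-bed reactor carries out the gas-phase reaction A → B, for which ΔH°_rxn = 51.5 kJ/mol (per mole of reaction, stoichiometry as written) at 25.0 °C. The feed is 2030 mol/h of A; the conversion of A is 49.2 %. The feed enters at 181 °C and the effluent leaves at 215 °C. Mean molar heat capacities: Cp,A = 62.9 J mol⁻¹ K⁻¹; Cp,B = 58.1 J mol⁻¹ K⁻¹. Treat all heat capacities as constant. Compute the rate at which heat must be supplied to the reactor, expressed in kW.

Q_in = 15.2 kW

Extent of reaction ξ = 0.492 × 2030 = 998.76 mol/h
Reaction term: ξ·ΔH°_rxn = 998.76 × 51.5 = 51436 kJ/h
Sensible, feed 181→25 °C: -19919 kJ/h
Outlet flows (mol/h): A 1031.2, B 998.76
Sensible, products 25→215 °C: 23350 kJ/h
Q = ΔH = 54867 kJ/h = 15.241 kW
Heat supplied = 15.241 kW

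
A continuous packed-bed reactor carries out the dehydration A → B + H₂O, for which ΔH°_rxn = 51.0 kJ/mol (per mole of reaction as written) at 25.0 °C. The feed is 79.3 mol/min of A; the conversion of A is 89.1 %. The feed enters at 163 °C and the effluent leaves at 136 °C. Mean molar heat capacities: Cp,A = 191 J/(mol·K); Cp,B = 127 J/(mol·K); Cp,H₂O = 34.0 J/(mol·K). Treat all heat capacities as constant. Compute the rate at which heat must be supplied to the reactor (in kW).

Q_in = 49.3 kW

Extent of reaction ξ = 0.891 × 79.3 = 70.656 mol/min
Reaction term: ξ·ΔH°_rxn = 70.656 × 51.0 = 3603.5 kJ/min
Sensible, feed 163→25 °C: -2090.2 kJ/min
Outlet flows (mol/min): A 8.6437, B 70.656, H₂O 70.656
Sensible, products 25→136 °C: 1446 kJ/min
Q = ΔH = 2959.2 kJ/min = 49.321 kW
Heat supplied = 49.321 kW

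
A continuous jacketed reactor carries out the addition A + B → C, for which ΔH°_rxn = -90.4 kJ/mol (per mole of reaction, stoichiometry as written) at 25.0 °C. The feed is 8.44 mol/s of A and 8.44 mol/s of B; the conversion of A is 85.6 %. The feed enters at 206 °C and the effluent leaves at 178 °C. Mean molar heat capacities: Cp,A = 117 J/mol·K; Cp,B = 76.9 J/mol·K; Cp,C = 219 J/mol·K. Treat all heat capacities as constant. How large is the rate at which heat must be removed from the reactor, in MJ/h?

Extent of reaction ξ = 0.856 × 8.44 = 7.2246 mol/s
Reaction term: ξ·ΔH°_rxn = 7.2246 × -90.4 = -653.11 kJ/s
Sensible, feed 206→25 °C: -296.21 kJ/s
Outlet flows (mol/s): A 1.2154, B 1.2154, C 7.2246
Sensible, products 25→178 °C: 278.13 kJ/s
Q = ΔH = -671.19 kJ/s = -671.19 kW
Heat removed = 2416.3 MJ/h

Q_out = 2420 MJ/h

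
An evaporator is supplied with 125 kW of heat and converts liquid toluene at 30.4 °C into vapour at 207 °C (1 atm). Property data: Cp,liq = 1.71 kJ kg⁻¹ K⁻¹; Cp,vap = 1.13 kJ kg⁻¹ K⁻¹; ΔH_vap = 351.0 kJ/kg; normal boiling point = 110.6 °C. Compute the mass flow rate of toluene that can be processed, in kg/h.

ṁ = 754 kg/h

Δh = 1.71×(110.6−30.4) + 351.0 + 1.13×(207−110.6) = 597.07 kJ/kg
Q = 125 kW = 125 kJ/s = 450000 kJ/h
ṁ = Q/Δh = 450000 / 597.07 = 753.68 kg/h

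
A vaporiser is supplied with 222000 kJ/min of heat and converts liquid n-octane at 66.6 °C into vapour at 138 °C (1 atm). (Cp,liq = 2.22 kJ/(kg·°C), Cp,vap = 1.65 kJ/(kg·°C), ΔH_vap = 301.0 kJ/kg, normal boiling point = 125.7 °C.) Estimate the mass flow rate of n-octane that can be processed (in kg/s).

ṁ = 8.18 kg/s

Δh = 2.22×(125.7−66.6) + 301.0 + 1.65×(138−125.7) = 452.5 kJ/kg
Q = 222000 kJ/min = 3700 kJ/s = 3700 kJ/s
ṁ = Q/Δh = 3700 / 452.5 = 8.1768 kg/s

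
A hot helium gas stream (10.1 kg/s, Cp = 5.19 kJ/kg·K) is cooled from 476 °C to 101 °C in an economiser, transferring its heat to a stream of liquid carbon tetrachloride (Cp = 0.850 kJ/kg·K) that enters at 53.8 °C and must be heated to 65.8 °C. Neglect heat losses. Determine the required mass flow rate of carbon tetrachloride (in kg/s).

Heat released by hot stream: Q = 10.1 × 5.19 × (476 − 101) = 19657 kJ/s
Energy balance on cold side (adiabatic exchanger): Q = ṁ_c·Cp_c·(T_c,out − T_c,in)
ṁ_c = 19657 / [0.850 × (65.8 − 53.8)] = 1927.2 kg/s

ṁ_c = 1930 kg/s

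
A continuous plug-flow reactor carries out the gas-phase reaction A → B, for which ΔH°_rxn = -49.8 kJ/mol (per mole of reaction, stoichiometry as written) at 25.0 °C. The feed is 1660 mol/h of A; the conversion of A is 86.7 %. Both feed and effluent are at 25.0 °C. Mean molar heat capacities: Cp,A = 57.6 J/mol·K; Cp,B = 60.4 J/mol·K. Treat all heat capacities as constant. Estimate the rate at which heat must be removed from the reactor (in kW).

Extent of reaction ξ = 0.867 × 1660 = 1439.2 mol/h
Reaction term: ξ·ΔH°_rxn = 1439.2 × -49.8 = -71673 kJ/h
Q = ΔH = -71673 kJ/h = -19.909 kW
Heat removed = 19.909 kW

Q_out = 19.9 kW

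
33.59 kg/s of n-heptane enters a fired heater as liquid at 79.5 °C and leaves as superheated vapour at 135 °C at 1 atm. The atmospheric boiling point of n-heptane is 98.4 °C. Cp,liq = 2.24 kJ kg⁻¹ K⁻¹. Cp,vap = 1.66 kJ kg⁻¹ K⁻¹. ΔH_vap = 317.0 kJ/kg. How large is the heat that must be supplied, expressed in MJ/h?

Q = 50800 MJ/h

liquid 79.5→98.4 °C: 42.336 kJ/kg
vaporisation at 98.4 °C: 317 kJ/kg
vapour 98.4→135 °C: 60.756 kJ/kg
Δh = 42.336 + 317 + 60.756 = 420.09 kJ/kg
Q = ṁ·Δh = 33.59 kg/s × 420.09 kJ/kg = 14111 kJ/s
|Q| = 14111 kW = 50799 MJ/h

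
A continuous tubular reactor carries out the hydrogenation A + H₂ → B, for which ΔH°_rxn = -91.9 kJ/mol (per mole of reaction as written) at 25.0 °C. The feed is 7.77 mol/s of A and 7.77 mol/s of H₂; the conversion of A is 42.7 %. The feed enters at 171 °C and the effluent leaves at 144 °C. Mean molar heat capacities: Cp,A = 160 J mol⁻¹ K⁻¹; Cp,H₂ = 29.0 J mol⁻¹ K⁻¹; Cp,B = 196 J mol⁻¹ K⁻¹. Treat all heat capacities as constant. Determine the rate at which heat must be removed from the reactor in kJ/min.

Extent of reaction ξ = 0.427 × 7.77 = 3.3178 mol/s
Reaction term: ξ·ΔH°_rxn = 3.3178 × -91.9 = -304.9 kJ/s
Sensible, feed 171→25 °C: -214.41 kJ/s
Outlet flows (mol/s): A 4.4522, H₂ 4.4522, B 3.3178
Sensible, products 25→144 °C: 177.52 kJ/s
Q = ΔH = -341.79 kJ/s = -341.79 kW
Heat removed = 20507 kJ/min

Q_out = 20500 kJ/min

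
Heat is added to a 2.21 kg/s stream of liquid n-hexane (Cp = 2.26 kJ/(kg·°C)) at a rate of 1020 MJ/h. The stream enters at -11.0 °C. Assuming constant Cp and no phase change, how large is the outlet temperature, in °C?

T_out = 45.7 °C

Q = 1020 MJ/h = 283.33 kJ/s
ΔT = Q/(ṁ·Cp) = 283.33/(2.21×2.26) = 56.728 K
T_out = -11.0 + 56.728 = 45.728 °C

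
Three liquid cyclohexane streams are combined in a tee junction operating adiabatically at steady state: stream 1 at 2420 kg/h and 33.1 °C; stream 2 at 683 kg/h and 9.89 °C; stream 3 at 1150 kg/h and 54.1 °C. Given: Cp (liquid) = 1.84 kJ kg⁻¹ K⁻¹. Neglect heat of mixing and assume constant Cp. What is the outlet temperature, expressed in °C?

T_out = 35.1 °C

Energy balance with Q = 0: Σ ṁᵢCp,ᵢ(T_out − Tᵢ) = 0
Σ ṁᵢCp,ᵢTᵢ = 2420×1.84×33.1 + 683×1.84×9.89 + 1150×1.84×54.1 = 274290
Σ ṁᵢCp,ᵢ = 2420×1.84 + 683×1.84 + 1150×1.84 = 7825.5
T_out = 274290 / 7825.5 = 35.051 °C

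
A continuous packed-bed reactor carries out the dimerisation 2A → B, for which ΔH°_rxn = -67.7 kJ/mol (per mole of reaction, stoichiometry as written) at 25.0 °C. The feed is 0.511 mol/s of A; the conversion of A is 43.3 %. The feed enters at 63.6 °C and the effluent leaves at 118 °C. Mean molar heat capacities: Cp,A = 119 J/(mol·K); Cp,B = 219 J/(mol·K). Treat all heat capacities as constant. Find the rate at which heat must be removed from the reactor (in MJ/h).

Extent of reaction ξ = 0.433 × 0.511 / 2 = 0.11063 mol/s
Reaction term: ξ·ΔH°_rxn = 0.11063 × -67.7 = -7.4898 kJ/s
Sensible, feed 63.6→25 °C: -2.3472 kJ/s
Outlet flows (mol/s): A 0.28974, B 0.11063
Sensible, products 25→118 °C: 5.4598 kJ/s
Q = ΔH = -4.3772 kJ/s = -4.3772 kW
Heat removed = 15.758 MJ/h

Q_out = 15.8 MJ/h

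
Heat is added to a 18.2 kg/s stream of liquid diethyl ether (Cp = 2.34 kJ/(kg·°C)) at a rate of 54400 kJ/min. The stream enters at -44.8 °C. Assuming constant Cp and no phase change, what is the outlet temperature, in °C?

Q = 54400 kJ/min = 906.67 kJ/s
ΔT = Q/(ṁ·Cp) = 906.67/(18.2×2.34) = 21.289 K
T_out = -44.8 + 21.289 = -23.511 °C

T_out = -23.5 °C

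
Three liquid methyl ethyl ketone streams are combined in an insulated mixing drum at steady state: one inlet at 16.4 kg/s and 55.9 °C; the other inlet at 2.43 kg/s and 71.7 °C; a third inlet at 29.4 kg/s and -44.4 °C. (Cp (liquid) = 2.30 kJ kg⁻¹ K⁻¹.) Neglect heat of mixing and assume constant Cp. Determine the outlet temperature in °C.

Energy balance with Q = 0: Σ ṁᵢCp,ᵢ(T_out − Tᵢ) = 0
T_out = Σ ṁᵢCp,ᵢTᵢ / Σ ṁᵢCp,ᵢ
      = -493.05 / 110.93 = -4.4447 °C

T_out = -4.44 °C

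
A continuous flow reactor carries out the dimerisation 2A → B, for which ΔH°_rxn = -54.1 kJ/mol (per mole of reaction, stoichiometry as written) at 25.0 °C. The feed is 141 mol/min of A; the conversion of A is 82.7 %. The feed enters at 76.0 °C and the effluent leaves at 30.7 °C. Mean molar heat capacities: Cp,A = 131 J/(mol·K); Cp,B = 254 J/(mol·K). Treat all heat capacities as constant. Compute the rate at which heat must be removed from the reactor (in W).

Q_out = 66600 W

Extent of reaction ξ = 0.827 × 141 / 2 = 58.303 mol/min
Reaction term: ξ·ΔH°_rxn = 58.303 × -54.1 = -3154.2 kJ/min
Sensible, feed 76.0→25 °C: -942.02 kJ/min
Outlet flows (mol/min): A 24.393, B 58.303
Sensible, products 25→30.7 °C: 102.63 kJ/min
Q = ΔH = -3993.6 kJ/min = -66.56 kW
Heat removed = 66560 W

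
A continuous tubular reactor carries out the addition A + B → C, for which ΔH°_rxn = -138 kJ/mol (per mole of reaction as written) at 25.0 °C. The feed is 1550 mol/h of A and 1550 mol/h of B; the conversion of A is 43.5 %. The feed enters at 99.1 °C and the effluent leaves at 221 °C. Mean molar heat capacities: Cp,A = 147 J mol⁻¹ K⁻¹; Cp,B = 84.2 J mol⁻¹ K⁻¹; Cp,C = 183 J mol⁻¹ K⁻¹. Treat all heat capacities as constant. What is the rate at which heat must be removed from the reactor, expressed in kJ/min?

Extent of reaction ξ = 0.435 × 1550 = 674.25 mol/h
Reaction term: ξ·ΔH°_rxn = 674.25 × -138 = -93046 kJ/h
Sensible, feed 99.1→25 °C: -26554 kJ/h
Outlet flows (mol/h): A 875.75, B 875.75, C 674.25
Sensible, products 25→221 °C: 63869 kJ/h
Q = ΔH = -55732 kJ/h = -15.481 kW
Heat removed = 928.87 kJ/min

Q_out = 929 kJ/min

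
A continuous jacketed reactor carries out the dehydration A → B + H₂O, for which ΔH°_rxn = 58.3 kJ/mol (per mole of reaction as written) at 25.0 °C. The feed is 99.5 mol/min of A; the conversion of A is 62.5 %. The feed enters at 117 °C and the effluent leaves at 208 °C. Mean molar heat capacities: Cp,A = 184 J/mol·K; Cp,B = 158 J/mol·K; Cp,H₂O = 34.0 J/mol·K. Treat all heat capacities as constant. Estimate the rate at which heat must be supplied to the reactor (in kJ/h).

Q_in = 323000 kJ/h

Extent of reaction ξ = 0.625 × 99.5 = 62.188 mol/min
Reaction term: ξ·ΔH°_rxn = 62.188 × 58.3 = 3625.5 kJ/min
Sensible, feed 117→25 °C: -1684.3 kJ/min
Outlet flows (mol/min): A 37.312, B 62.188, H₂O 62.188
Sensible, products 25→208 °C: 3441.4 kJ/min
Q = ΔH = 5382.6 kJ/min = 89.71 kW
Heat supplied = 322960 kJ/h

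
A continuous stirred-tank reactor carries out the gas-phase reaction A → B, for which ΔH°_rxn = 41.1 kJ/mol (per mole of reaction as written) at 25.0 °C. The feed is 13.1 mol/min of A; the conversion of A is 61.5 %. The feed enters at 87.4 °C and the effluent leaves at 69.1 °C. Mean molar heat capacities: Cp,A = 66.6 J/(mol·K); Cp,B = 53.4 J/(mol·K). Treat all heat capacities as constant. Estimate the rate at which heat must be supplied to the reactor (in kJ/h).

Extent of reaction ξ = 0.615 × 13.1 = 8.0565 mol/min
Reaction term: ξ·ΔH°_rxn = 8.0565 × 41.1 = 331.12 kJ/min
Sensible, feed 87.4→25 °C: -54.442 kJ/min
Outlet flows (mol/min): A 5.0435, B 8.0565
Sensible, products 25→69.1 °C: 33.786 kJ/min
Q = ΔH = 310.47 kJ/min = 5.1744 kW
Heat supplied = 18628 kJ/h

Q_in = 18600 kJ/h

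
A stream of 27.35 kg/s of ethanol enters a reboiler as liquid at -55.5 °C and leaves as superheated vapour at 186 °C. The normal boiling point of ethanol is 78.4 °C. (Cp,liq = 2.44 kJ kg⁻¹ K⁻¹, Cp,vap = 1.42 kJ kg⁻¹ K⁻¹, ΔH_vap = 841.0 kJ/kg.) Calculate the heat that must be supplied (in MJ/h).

Q = 130000 MJ/h

liquid -55.5→78.4 °C: 326.72 kJ/kg
vaporisation at 78.4 °C: 841 kJ/kg
vapour 78.4→186 °C: 152.79 kJ/kg
Δh = 326.72 + 841 + 152.79 = 1320.5 kJ/kg
Q = ṁ·Δh = 27.35 kg/s × 1320.5 kJ/kg = 36116 kJ/s
|Q| = 36116 kW = 130020 MJ/h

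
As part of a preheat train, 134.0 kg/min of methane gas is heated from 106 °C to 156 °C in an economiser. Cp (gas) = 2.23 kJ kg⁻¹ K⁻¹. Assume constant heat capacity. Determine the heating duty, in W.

Q = 249000 W

Q = ṁ·Cp·ΔT = 134.0 × 2.23 × (156 − 106) = 14941 kJ/min
Converting: 14941 / 60 s = 249.02 kW
Heating duty = 249020 W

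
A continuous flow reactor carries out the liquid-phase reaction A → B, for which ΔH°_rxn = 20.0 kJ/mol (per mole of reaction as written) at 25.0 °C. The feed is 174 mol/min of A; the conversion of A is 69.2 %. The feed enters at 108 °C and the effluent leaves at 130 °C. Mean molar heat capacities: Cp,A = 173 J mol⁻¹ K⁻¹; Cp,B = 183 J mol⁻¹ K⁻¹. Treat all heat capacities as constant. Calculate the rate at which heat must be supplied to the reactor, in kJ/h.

Q_in = 192000 kJ/h

Extent of reaction ξ = 0.692 × 174 = 120.41 mol/min
Reaction term: ξ·ΔH°_rxn = 120.41 × 20.0 = 2408.2 kJ/min
Sensible, feed 108→25 °C: -2498.5 kJ/min
Outlet flows (mol/min): A 53.592, B 120.41
Sensible, products 25→130 °C: 3287.1 kJ/min
Q = ΔH = 3196.8 kJ/min = 53.281 kW
Heat supplied = 191810 kJ/h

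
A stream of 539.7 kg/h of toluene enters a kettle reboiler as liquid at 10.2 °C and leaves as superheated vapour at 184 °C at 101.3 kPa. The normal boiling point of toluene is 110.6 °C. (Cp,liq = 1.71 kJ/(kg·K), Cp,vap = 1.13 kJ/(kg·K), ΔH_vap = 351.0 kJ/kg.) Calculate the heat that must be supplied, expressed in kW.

liquid 10.2→110.6 °C: 171.68 kJ/kg
vaporisation at 110.6 °C: 351 kJ/kg
vapour 110.6→184 °C: 82.942 kJ/kg
Δh = 171.68 + 351 + 82.942 = 605.63 kJ/kg
Q = ṁ·Δh = 539.7 kg/h × 605.63 kJ/kg = 326860 kJ/h
|Q| = 90.793 kW

Q = 90.8 kW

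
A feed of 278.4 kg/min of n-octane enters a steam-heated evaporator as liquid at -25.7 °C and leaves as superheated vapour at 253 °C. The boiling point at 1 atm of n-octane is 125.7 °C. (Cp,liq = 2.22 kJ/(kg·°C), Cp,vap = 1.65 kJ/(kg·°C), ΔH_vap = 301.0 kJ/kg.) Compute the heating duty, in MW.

liquid -25.7→125.7 °C: 336.11 kJ/kg
vaporisation at 125.7 °C: 301 kJ/kg
vapour 125.7→253 °C: 210.04 kJ/kg
Δh = 336.11 + 301 + 210.04 = 847.15 kJ/kg
Q = ṁ·Δh = 278.4 kg/min × 847.15 kJ/kg = 235850 kJ/min
|Q| = 3930.8 kW = 3.9308 MW

Q = 3.93 MW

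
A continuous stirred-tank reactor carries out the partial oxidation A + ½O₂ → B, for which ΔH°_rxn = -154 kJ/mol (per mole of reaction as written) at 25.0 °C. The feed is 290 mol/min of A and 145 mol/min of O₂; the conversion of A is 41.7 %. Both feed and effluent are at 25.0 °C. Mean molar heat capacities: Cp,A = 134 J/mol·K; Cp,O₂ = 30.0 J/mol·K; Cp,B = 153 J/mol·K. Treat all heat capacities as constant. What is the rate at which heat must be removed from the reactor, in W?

Q_out = 310000 W

Extent of reaction ξ = 0.417 × 290 = 120.93 mol/min
Reaction term: ξ·ΔH°_rxn = 120.93 × -154 = -18623 kJ/min
Q = ΔH = -18623 kJ/min = -310.39 kW
Heat removed = 310390 W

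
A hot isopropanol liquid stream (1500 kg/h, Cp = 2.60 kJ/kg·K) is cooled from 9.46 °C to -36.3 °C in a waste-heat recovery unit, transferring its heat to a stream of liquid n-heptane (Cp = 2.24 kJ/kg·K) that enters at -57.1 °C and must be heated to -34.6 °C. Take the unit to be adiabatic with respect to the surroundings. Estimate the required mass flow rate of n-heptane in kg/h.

Heat released by hot stream: Q = 1500 × 2.60 × (9.46 − -36.3) = 178460 kJ/h
Energy balance on cold side (adiabatic exchanger): Q = ṁ_c·Cp_c·(T_c,out − T_c,in)
ṁ_c = 178460 / [2.24 × (-34.6 − -57.1)] = 3541 kg/h

ṁ_c = 3540 kg/h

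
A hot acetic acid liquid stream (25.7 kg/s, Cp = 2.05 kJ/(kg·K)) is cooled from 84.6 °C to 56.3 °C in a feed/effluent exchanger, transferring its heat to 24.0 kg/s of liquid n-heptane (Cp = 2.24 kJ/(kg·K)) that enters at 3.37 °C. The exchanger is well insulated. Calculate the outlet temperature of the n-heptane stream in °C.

Heat released by hot stream: Q = 25.7 × 2.05 × (84.6 − 56.3) = 1491 kJ/s
Energy balance on cold side (adiabatic exchanger): Q = ṁ_c·Cp_c·(T_c,out − T_c,in)
T_c,out = 3.37 + 1491/(24.0 × 2.24) = 31.104 °C

T_c,out = 31.1 °C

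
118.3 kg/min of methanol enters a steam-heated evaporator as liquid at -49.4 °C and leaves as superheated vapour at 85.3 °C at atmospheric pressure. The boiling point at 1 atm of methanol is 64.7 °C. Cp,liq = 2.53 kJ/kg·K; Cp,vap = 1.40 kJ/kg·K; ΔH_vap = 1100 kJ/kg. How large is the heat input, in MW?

liquid -49.4→64.7 °C: 288.67 kJ/kg
vaporisation at 64.7 °C: 1100 kJ/kg
vapour 64.7→85.3 °C: 28.84 kJ/kg
Δh = 288.67 + 1100 + 28.84 = 1417.5 kJ/kg
Q = ṁ·Δh = 118.3 kg/min × 1417.5 kJ/kg = 167690 kJ/min
|Q| = 2794.9 kW = 2.7949 MW

Q = 2.79 MW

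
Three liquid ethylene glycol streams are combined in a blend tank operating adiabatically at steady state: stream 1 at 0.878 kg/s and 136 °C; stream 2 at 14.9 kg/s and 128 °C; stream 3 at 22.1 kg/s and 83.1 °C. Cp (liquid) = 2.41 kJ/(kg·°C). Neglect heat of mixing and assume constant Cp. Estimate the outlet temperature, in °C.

Energy balance with Q = 0: Σ ṁᵢCp,ᵢ(T_out − Tᵢ) = 0
T_out = Σ ṁᵢCp,ᵢTᵢ / Σ ṁᵢCp,ᵢ
      = 9310.1 / 91.286 = 101.99 °C

T_out = 102 °C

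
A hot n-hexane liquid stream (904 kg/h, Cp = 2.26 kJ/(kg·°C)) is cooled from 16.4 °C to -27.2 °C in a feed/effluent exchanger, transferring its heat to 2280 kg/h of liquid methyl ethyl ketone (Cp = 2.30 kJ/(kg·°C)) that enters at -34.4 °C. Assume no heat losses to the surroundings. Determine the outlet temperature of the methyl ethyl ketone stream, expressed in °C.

T_c,out = -17.4 °C

Heat released by hot stream: Q = 904 × 2.26 × (16.4 − -27.2) = 89077 kJ/h
Energy balance on cold side (adiabatic exchanger): Q = ṁ_c·Cp_c·(T_c,out − T_c,in)
T_c,out = -34.4 + 89077/(2280 × 2.30) = -17.414 °C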